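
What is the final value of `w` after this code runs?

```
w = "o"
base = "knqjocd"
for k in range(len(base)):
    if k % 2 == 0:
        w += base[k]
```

'okqod'

k=0: add 'k' → 'ok'
k=1: skip
k=2: add 'q' → 'okq'
k=3: skip
k=4: add 'o' → 'okqo'
k=5: skip
k=6: add 'd' → 'okqod'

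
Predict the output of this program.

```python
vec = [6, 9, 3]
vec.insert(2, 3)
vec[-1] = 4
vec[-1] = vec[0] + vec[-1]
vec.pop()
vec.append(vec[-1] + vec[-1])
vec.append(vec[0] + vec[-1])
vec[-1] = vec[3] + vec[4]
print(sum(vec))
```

insert 3 at 2 → [6, 9, 3, 3]
vec[-1] = 4 → [6, 9, 3, 4]
vec[-1] = vec[0]+vec[-1] = 6+4 = 10 → [6, 9, 3, 10]
pop() removes 10 → [6, 9, 3]
append vec[-1]+vec[-1] = 3+3 = 6 → [6, 9, 3, 6]
append vec[0]+vec[-1] = 6+6 = 12 → [6, 9, 3, 6, 12]
vec[-1] = vec[3]+vec[4] = 6+12 = 18 → [6, 9, 3, 6, 18]
sum = 42

42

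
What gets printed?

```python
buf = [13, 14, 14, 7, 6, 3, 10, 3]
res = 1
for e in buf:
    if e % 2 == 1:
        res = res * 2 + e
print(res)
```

e=13: odd, res = 1*2+13 = 15
e=14: not odd
e=14: not odd
e=7: odd, res = 15*2+7 = 37
e=6: not odd
e=3: odd, res = 37*2+3 = 77
e=10: not odd
e=3: odd, res = 77*2+3 = 157

157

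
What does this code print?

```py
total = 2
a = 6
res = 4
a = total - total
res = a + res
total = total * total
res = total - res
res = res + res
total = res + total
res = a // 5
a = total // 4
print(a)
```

1

a = 2-2 = 0
res = 0+4 = 4
total = 2*2 = 4
res = 4-4 = 0
res = 0+0 = 0
total = 0+4 = 4
res = 0//5 = 0
a = 4//4 = 1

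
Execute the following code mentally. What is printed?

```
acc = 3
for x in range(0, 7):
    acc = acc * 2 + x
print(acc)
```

504

x=0: acc = 3*2+0 = 6
x=1: acc = 6*2+1 = 13
x=2: acc = 13*2+2 = 28
x=3: acc = 28*2+3 = 59
x=4: acc = 59*2+4 = 122
x=5: acc = 122*2+5 = 249
x=6: acc = 249*2+6 = 504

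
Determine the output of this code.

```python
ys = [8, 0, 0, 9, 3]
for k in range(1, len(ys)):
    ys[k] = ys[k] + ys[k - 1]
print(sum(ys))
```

k=1: ys[1] = 0+8 = 8 → [8, 8, 0, 9, 3]
k=2: ys[2] = 0+8 = 8 → [8, 8, 8, 9, 3]
k=3: ys[3] = 9+8 = 17 → [8, 8, 8, 17, 3]
k=4: ys[4] = 3+17 = 20 → [8, 8, 8, 17, 20]
sum = 61

61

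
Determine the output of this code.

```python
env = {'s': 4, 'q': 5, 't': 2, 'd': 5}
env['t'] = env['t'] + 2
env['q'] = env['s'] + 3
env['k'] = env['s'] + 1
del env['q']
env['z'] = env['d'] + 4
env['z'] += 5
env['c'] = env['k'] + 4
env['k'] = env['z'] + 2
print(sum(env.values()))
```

env['t'] = env['t']+2 = 4 → {'s': 4, 'q': 5, 't': 4, 'd': 5}
env['q'] = env['s']+3 = 7 → {'s': 4, 'q': 7, 't': 4, 'd': 5}
env['k'] = env['s']+1 = 5 → {'s': 4, 'q': 7, 't': 4, 'd': 5, 'k': 5}
del 'q' → {'s': 4, 't': 4, 'd': 5, 'k': 5}
env['z'] = env['d']+4 = 9 → {'s': 4, 't': 4, 'd': 5, 'k': 5, 'z': 9}
env['z'] = 9+5 = 14 → {'s': 4, 't': 4, 'd': 5, 'k': 5, 'z': 14}
env['c'] = env['k']+4 = 9 → {'s': 4, 't': 4, 'd': 5, 'k': 5, 'z': 14, 'c': 9}
env['k'] = env['z']+2 = 16 → {'s': 4, 't': 4, 'd': 5, 'k': 16, 'z': 14, 'c': 9}
sum of values = 52

52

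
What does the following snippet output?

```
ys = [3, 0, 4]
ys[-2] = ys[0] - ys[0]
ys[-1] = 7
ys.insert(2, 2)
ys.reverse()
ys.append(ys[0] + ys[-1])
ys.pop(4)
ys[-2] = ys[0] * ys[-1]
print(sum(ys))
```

33

ys[-2] = ys[0]-ys[0] = 3-3 = 0 → [3, 0, 4]
ys[-1] = 7 → [3, 0, 7]
insert 2 at 2 → [3, 0, 2, 7]
reverse → [7, 2, 0, 3]
append ys[0]+ys[-1] = 7+3 = 10 → [7, 2, 0, 3, 10]
pop(4) removes 10 → [7, 2, 0, 3]
ys[-2] = ys[0]*ys[-1] = 7*3 = 21 → [7, 2, 21, 3]
sum = 33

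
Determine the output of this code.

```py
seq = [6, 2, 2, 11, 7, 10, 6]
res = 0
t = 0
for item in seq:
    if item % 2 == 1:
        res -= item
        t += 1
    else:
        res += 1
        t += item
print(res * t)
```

item=6: not odd, res = 0+1 = 1; t=6
item=2: not odd, res = 1+1 = 2; t=8
item=2: not odd, res = 2+1 = 3; t=10
item=11: odd, res = 3-11 = -8; t=11
item=7: odd, res = (-8)-7 = -15; t=12
item=10: not odd, res = (-15)+1 = -14; t=22
item=6: not odd, res = (-14)+1 = -13; t=28
res*t = (-13)*28 = -364

-364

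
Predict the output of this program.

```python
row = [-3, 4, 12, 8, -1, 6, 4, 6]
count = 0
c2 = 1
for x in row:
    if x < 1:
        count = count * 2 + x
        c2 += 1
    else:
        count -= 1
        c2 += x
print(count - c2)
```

x=-3: <1, count = 0*2+(-3) = -3; c2=2
x=4: not <1, count = (-3)-1 = -4; c2=6
x=12: not <1, count = (-4)-1 = -5; c2=18
x=8: not <1, count = (-5)-1 = -6; c2=26
x=-1: <1, count = (-6)*2+(-1) = -13; c2=27
x=6: not <1, count = (-13)-1 = -14; c2=33
x=4: not <1, count = (-14)-1 = -15; c2=37
x=6: not <1, count = (-15)-1 = -16; c2=43
count-c2 = (-16)-43 = -59

-59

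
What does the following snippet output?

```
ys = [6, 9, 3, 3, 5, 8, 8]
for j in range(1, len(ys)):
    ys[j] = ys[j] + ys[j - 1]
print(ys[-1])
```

j=1: ys[1] = 9+6 = 15 → [6, 15, 3, 3, 5, 8, 8]
j=2: ys[2] = 3+15 = 18 → [6, 15, 18, 3, 5, 8, 8]
j=3: ys[3] = 3+18 = 21 → [6, 15, 18, 21, 5, 8, 8]
j=4: ys[4] = 5+21 = 26 → [6, 15, 18, 21, 26, 8, 8]
j=5: ys[5] = 8+26 = 34 → [6, 15, 18, 21, 26, 34, 8]
j=6: ys[6] = 8+34 = 42 → [6, 15, 18, 21, 26, 34, 42]

42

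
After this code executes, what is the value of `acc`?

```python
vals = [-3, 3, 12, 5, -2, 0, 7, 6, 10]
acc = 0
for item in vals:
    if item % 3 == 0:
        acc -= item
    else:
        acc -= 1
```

item=-3: %3==0, acc = 0-(-3) = 3
item=3: %3==0, acc = 3-3 = 0
item=12: %3==0, acc = 0-12 = -12
item=5: not %3==0, acc = (-12)-1 = -13
item=-2: not %3==0, acc = (-13)-1 = -14
item=0: %3==0, acc = (-14)-0 = -14
item=7: not %3==0, acc = (-14)-1 = -15
item=6: %3==0, acc = (-15)-6 = -21
item=10: not %3==0, acc = (-21)-1 = -22

-22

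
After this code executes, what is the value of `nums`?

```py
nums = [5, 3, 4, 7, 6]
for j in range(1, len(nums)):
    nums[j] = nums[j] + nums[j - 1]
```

j=1: nums[1] = 3+5 = 8 → [5, 8, 4, 7, 6]
j=2: nums[2] = 4+8 = 12 → [5, 8, 12, 7, 6]
j=3: nums[3] = 7+12 = 19 → [5, 8, 12, 19, 6]
j=4: nums[4] = 6+19 = 25 → [5, 8, 12, 19, 25]

[5, 8, 12, 19, 25]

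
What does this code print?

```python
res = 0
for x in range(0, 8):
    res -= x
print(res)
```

-28

x=0: res = 0-0 = 0
x=1: res = 0-1 = -1
x=2: res = (-1)-2 = -3
x=3: res = (-3)-3 = -6
x=4: res = (-6)-4 = -10
x=5: res = (-10)-5 = -15
x=6: res = (-15)-6 = -21
x=7: res = (-21)-7 = -28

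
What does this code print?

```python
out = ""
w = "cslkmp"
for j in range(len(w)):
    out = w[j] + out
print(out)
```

j=0: prepend 'c' → 'c'
j=1: prepend 's' → 'sc'
j=2: prepend 'l' → 'lsc'
j=3: prepend 'k' → 'klsc'
j=4: prepend 'm' → 'mklsc'
j=5: prepend 'p' → 'pmklsc'

pmklsc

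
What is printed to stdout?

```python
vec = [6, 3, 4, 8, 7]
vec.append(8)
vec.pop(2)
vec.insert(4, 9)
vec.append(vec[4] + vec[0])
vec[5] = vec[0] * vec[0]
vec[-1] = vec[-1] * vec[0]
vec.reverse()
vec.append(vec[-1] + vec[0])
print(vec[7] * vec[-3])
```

288

append 8 → [6, 3, 4, 8, 7, 8]
pop(2) removes 4 → [6, 3, 8, 7, 8]
insert 9 at 4 → [6, 3, 8, 7, 9, 8]
append vec[4]+vec[0] = 9+6 = 15 → [6, 3, 8, 7, 9, 8, 15]
vec[5] = vec[0]*vec[0] = 6*6 = 36 → [6, 3, 8, 7, 9, 36, 15]
vec[-1] = vec[-1]*vec[0] = 15*6 = 90 → [6, 3, 8, 7, 9, 36, 90]
reverse → [90, 36, 9, 7, 8, 3, 6]
append vec[-1]+vec[0] = 6+90 = 96 → [90, 36, 9, 7, 8, 3, 6, 96]
vec[7]*vec[-3] = 96*3 = 288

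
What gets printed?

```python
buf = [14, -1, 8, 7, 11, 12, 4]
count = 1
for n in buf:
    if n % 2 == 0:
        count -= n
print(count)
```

n=14: even, count = 1-14 = -13
n=-1: not even
n=8: even, count = (-13)-8 = -21
n=7: not even
n=11: not even
n=12: even, count = (-21)-12 = -33
n=4: even, count = (-33)-4 = -37

-37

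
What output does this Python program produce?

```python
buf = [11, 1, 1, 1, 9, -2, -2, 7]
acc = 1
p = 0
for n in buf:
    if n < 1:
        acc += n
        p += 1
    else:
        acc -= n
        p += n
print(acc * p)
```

-1056

n=11: not <1, acc = 1-11 = -10; p=11
n=1: not <1, acc = (-10)-1 = -11; p=12
n=1: not <1, acc = (-11)-1 = -12; p=13
n=1: not <1, acc = (-12)-1 = -13; p=14
n=9: not <1, acc = (-13)-9 = -22; p=23
n=-2: <1, acc = (-22)+(-2) = -24; p=24
n=-2: <1, acc = (-24)+(-2) = -26; p=25
n=7: not <1, acc = (-26)-7 = -33; p=32
acc*p = (-33)*32 = -1056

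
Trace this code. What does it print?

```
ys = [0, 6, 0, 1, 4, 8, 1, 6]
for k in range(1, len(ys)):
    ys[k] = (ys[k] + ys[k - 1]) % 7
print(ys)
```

[0, 6, 6, 0, 4, 5, 6, 5]

k=1: ys[1] = (6+0)%7 = 6 → [0, 6, 0, 1, 4, 8, 1, 6]
k=2: ys[2] = (0+6)%7 = 6 → [0, 6, 6, 1, 4, 8, 1, 6]
k=3: ys[3] = (1+6)%7 = 0 → [0, 6, 6, 0, 4, 8, 1, 6]
k=4: ys[4] = (4+0)%7 = 4 → [0, 6, 6, 0, 4, 8, 1, 6]
k=5: ys[5] = (8+4)%7 = 5 → [0, 6, 6, 0, 4, 5, 1, 6]
k=6: ys[6] = (1+5)%7 = 6 → [0, 6, 6, 0, 4, 5, 6, 6]
k=7: ys[7] = (6+6)%7 = 5 → [0, 6, 6, 0, 4, 5, 6, 5]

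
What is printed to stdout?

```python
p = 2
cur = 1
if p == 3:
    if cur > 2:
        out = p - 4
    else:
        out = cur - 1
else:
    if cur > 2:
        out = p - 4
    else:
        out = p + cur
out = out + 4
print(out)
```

p=2, cur=1
p == 3 is False; cur > 2 is False
→ out = p + cur = 3
out = 3+4 = 7

7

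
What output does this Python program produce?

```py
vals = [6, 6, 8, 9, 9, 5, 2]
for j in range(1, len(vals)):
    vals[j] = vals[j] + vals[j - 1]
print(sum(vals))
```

j=1: vals[1] = 6+6 = 12 → [6, 12, 8, 9, 9, 5, 2]
j=2: vals[2] = 8+12 = 20 → [6, 12, 20, 9, 9, 5, 2]
j=3: vals[3] = 9+20 = 29 → [6, 12, 20, 29, 9, 5, 2]
j=4: vals[4] = 9+29 = 38 → [6, 12, 20, 29, 38, 5, 2]
j=5: vals[5] = 5+38 = 43 → [6, 12, 20, 29, 38, 43, 2]
j=6: vals[6] = 2+43 = 45 → [6, 12, 20, 29, 38, 43, 45]
sum = 193

193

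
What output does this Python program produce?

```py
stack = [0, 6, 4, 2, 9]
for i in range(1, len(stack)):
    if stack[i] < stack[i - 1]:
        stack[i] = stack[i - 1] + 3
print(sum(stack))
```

42

i=1: 6>=0, unchanged → [0, 6, 4, 2, 9]
i=2: 4<6, stack[2] = 6+3 = 9 → [0, 6, 9, 2, 9]
i=3: 2<9, stack[3] = 9+3 = 12 → [0, 6, 9, 12, 9]
i=4: 9<12, stack[4] = 12+3 = 15 → [0, 6, 9, 12, 15]
sum = 42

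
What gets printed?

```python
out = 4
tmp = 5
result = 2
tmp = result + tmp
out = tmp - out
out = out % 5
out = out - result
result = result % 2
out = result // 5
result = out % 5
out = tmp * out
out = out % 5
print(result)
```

tmp = 2+5 = 7
out = 7-4 = 3
out = 3%5 = 3
out = 3-2 = 1
result = 2%2 = 0
out = 0//5 = 0
result = 0%5 = 0
out = 7*0 = 0
out = 0%5 = 0

0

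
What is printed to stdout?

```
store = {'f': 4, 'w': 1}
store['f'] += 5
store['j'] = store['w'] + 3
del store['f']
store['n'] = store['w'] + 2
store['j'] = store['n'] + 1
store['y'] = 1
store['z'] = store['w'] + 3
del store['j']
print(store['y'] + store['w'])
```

2

store['f'] = 4+5 = 9 → {'f': 9, 'w': 1}
store['j'] = store['w']+3 = 4 → {'f': 9, 'w': 1, 'j': 4}
del 'f' → {'w': 1, 'j': 4}
store['n'] = store['w']+2 = 3 → {'w': 1, 'j': 4, 'n': 3}
store['j'] = store['n']+1 = 4 → {'w': 1, 'j': 4, 'n': 3}
store['y'] = 1 → {'w': 1, 'j': 4, 'n': 3, 'y': 1}
store['z'] = store['w']+3 = 4 → {'w': 1, 'j': 4, 'n': 3, 'y': 1, 'z': 4}
del 'j' → {'w': 1, 'n': 3, 'y': 1, 'z': 4}
store['y']+store['w'] = 1+1 = 2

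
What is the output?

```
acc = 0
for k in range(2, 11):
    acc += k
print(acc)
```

54

k=2: acc = 0+2 = 2
k=3: acc = 2+3 = 5
k=4: acc = 5+4 = 9
k=5: acc = 9+5 = 14
k=6: acc = 14+6 = 20
k=7: acc = 20+7 = 27
k=8: acc = 27+8 = 35
k=9: acc = 35+9 = 44
k=10: acc = 44+10 = 54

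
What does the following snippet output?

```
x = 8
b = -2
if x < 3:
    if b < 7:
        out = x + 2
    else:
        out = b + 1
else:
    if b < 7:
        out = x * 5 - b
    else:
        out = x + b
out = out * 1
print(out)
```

x=8, b=-2
x < 3 is False; b < 7 is True
→ out = x * 5 - b = 42
out = 42*1 = 42

42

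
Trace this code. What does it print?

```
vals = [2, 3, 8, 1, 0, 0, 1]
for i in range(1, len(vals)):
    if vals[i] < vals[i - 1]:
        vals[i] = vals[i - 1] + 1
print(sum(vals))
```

i=1: 3>=2, unchanged → [2, 3, 8, 1, 0, 0, 1]
i=2: 8>=3, unchanged → [2, 3, 8, 1, 0, 0, 1]
i=3: 1<8, vals[3] = 8+1 = 9 → [2, 3, 8, 9, 0, 0, 1]
i=4: 0<9, vals[4] = 9+1 = 10 → [2, 3, 8, 9, 10, 0, 1]
i=5: 0<10, vals[5] = 10+1 = 11 → [2, 3, 8, 9, 10, 11, 1]
i=6: 1<11, vals[6] = 11+1 = 12 → [2, 3, 8, 9, 10, 11, 12]
sum = 55

55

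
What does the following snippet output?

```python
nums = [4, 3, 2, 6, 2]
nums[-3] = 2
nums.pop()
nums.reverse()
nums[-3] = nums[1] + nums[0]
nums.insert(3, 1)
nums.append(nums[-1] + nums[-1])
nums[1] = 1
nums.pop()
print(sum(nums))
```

nums[-3] = 2 → [4, 3, 2, 6, 2]
pop() removes 2 → [4, 3, 2, 6]
reverse → [6, 2, 3, 4]
nums[-3] = nums[1]+nums[0] = 2+6 = 8 → [6, 8, 3, 4]
insert 1 at 3 → [6, 8, 3, 1, 4]
append nums[-1]+nums[-1] = 4+4 = 8 → [6, 8, 3, 1, 4, 8]
nums[1] = 1 → [6, 1, 3, 1, 4, 8]
pop() removes 8 → [6, 1, 3, 1, 4]
sum = 15

15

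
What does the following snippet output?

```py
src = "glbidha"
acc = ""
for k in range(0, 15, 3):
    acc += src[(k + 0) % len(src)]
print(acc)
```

giabh

k=0: add src[0]='g' → 'g'
k=3: add src[3]='i' → 'gi'
k=6: add src[6]='a' → 'gia'
k=9: add src[2]='b' → 'giab'
k=12: add src[5]='h' → 'giabh'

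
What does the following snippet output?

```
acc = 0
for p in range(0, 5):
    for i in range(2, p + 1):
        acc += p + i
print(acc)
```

36

p=2,i=2: acc = 0+4 = 4
p=3,i=2: acc = 4+5 = 9
p=3,i=3: acc = 9+6 = 15
p=4,i=2: acc = 15+6 = 21
p=4,i=3: acc = 21+7 = 28
p=4,i=4: acc = 28+8 = 36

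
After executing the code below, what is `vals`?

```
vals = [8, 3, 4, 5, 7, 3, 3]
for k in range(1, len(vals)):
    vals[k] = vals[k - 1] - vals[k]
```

[8, 5, 1, -4, -11, -14, -17]

k=1: vals[1] = 8-3 = 5 → [8, 5, 4, 5, 7, 3, 3]
k=2: vals[2] = 5-4 = 1 → [8, 5, 1, 5, 7, 3, 3]
k=3: vals[3] = 1-5 = -4 → [8, 5, 1, -4, 7, 3, 3]
k=4: vals[4] = (-4)-7 = -11 → [8, 5, 1, -4, -11, 3, 3]
k=5: vals[5] = (-11)-3 = -14 → [8, 5, 1, -4, -11, -14, 3]
k=6: vals[6] = (-14)-3 = -17 → [8, 5, 1, -4, -11, -14, -17]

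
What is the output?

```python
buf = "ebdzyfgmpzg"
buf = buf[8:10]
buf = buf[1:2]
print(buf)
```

slice [8:10] → 'pz'
slice [1:2] → 'z'

z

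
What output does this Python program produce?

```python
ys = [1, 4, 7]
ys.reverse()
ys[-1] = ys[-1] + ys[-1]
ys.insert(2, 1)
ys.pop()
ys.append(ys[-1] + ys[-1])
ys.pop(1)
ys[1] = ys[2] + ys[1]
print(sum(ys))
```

12

reverse → [7, 4, 1]
ys[-1] = ys[-1]+ys[-1] = 1+1 = 2 → [7, 4, 2]
insert 1 at 2 → [7, 4, 1, 2]
pop() removes 2 → [7, 4, 1]
append ys[-1]+ys[-1] = 1+1 = 2 → [7, 4, 1, 2]
pop(1) removes 4 → [7, 1, 2]
ys[1] = ys[2]+ys[1] = 2+1 = 3 → [7, 3, 2]
sum = 12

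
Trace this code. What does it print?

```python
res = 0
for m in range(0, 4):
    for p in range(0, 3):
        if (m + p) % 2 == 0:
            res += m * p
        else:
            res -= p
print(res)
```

2

m=0,p=0: even sum, res = 0+0 = 0
m=0,p=1: odd sum, res = 0-1 = -1
m=0,p=2: even sum, res = (-1)+0 = -1
m=1,p=0: odd sum, res = (-1)-0 = -1
m=1,p=1: even sum, res = (-1)+1 = 0
m=1,p=2: odd sum, res = 0-2 = -2
m=2,p=0: even sum, res = (-2)+0 = -2
m=2,p=1: odd sum, res = (-2)-1 = -3
m=2,p=2: even sum, res = (-3)+4 = 1
m=3,p=0: odd sum, res = 1-0 = 1
m=3,p=1: even sum, res = 1+3 = 4
m=3,p=2: odd sum, res = 4-2 = 2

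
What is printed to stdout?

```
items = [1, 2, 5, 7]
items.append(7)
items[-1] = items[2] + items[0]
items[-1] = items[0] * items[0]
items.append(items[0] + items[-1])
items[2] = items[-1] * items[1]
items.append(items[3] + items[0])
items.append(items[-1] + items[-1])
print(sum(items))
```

41

append 7 → [1, 2, 5, 7, 7]
items[-1] = items[2]+items[0] = 5+1 = 6 → [1, 2, 5, 7, 6]
items[-1] = items[0]*items[0] = 1*1 = 1 → [1, 2, 5, 7, 1]
append items[0]+items[-1] = 1+1 = 2 → [1, 2, 5, 7, 1, 2]
items[2] = items[-1]*items[1] = 2*2 = 4 → [1, 2, 4, 7, 1, 2]
append items[3]+items[0] = 7+1 = 8 → [1, 2, 4, 7, 1, 2, 8]
append items[-1]+items[-1] = 8+8 = 16 → [1, 2, 4, 7, 1, 2, 8, 16]
sum = 41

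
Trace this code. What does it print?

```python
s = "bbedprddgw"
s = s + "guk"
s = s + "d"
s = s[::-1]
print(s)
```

+ 'guk' → 'bbedprddgwguk'
+ 'd' → 'bbedprddgwgukd'
reverse → 'dkugwgddrpdebb'

dkugwgddrpdebb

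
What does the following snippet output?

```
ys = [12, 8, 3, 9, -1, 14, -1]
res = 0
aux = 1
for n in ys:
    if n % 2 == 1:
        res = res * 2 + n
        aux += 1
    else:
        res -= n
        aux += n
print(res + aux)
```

-252

n=12: not odd, res = 0-12 = -12; aux=13
n=8: not odd, res = (-12)-8 = -20; aux=21
n=3: odd, res = (-20)*2+3 = -37; aux=22
n=9: odd, res = (-37)*2+9 = -65; aux=23
n=-1: odd, res = (-65)*2+(-1) = -131; aux=24
n=14: not odd, res = (-131)-14 = -145; aux=38
n=-1: odd, res = (-145)*2+(-1) = -291; aux=39
res+aux = (-291)+39 = -252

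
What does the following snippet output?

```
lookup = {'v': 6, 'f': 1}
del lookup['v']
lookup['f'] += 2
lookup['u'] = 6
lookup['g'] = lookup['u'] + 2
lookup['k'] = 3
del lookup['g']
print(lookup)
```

{'f': 3, 'u': 6, 'k': 3}

del 'v' → {'f': 1}
lookup['f'] = 1+2 = 3 → {'f': 3}
lookup['u'] = 6 → {'f': 3, 'u': 6}
lookup['g'] = lookup['u']+2 = 8 → {'f': 3, 'u': 6, 'g': 8}
lookup['k'] = 3 → {'f': 3, 'u': 6, 'g': 8, 'k': 3}
del 'g' → {'f': 3, 'u': 6, 'k': 3}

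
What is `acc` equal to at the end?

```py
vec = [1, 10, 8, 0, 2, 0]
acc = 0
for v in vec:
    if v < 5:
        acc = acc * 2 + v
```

12

v=1: <5, acc = 0*2+1 = 1
v=10: not <5
v=8: not <5
v=0: <5, acc = 1*2+0 = 2
v=2: <5, acc = 2*2+2 = 6
v=0: <5, acc = 6*2+0 = 12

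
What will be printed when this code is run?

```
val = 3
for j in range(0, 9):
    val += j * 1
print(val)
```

j=0: val = 3+0*1 = 3
j=1: val = 3+1*1 = 4
j=2: val = 4+2*1 = 6
j=3: val = 6+3*1 = 9
j=4: val = 9+4*1 = 13
j=5: val = 13+5*1 = 18
j=6: val = 18+6*1 = 24
j=7: val = 24+7*1 = 31
j=8: val = 31+8*1 = 39

39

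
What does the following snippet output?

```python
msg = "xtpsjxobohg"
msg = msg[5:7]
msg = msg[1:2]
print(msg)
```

o

slice [5:7] → 'xo'
slice [1:2] → 'o'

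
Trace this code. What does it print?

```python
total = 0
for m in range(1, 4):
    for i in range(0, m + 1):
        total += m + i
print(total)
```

30

m=1,i=0: total = 0+1 = 1
m=1,i=1: total = 1+2 = 3
m=2,i=0: total = 3+2 = 5
m=2,i=1: total = 5+3 = 8
m=2,i=2: total = 8+4 = 12
m=3,i=0: total = 12+3 = 15
m=3,i=1: total = 15+4 = 19
m=3,i=2: total = 19+5 = 24
m=3,i=3: total = 24+6 = 30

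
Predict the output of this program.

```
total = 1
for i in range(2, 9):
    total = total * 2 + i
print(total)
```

i=2: total = 1*2+2 = 4
i=3: total = 4*2+3 = 11
i=4: total = 11*2+4 = 26
i=5: total = 26*2+5 = 57
i=6: total = 57*2+6 = 120
i=7: total = 120*2+7 = 247
i=8: total = 247*2+8 = 502

502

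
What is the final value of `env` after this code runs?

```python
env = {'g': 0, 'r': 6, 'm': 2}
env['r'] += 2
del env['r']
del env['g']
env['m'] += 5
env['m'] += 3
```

{'m': 10}

env['r'] = 6+2 = 8 → {'g': 0, 'r': 8, 'm': 2}
del 'r' → {'g': 0, 'm': 2}
del 'g' → {'m': 2}
env['m'] = 2+5 = 7 → {'m': 7}
env['m'] = 7+3 = 10 → {'m': 10}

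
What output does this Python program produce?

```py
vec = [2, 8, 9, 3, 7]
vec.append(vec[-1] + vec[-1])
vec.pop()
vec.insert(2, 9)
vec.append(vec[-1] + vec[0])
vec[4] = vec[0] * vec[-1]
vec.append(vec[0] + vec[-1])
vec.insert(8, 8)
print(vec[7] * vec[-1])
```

88

append vec[-1]+vec[-1] = 7+7 = 14 → [2, 8, 9, 3, 7, 14]
pop() removes 14 → [2, 8, 9, 3, 7]
insert 9 at 2 → [2, 8, 9, 9, 3, 7]
append vec[-1]+vec[0] = 7+2 = 9 → [2, 8, 9, 9, 3, 7, 9]
vec[4] = vec[0]*vec[-1] = 2*9 = 18 → [2, 8, 9, 9, 18, 7, 9]
append vec[0]+vec[-1] = 2+9 = 11 → [2, 8, 9, 9, 18, 7, 9, 11]
insert 8 at 8 → [2, 8, 9, 9, 18, 7, 9, 11, 8]
vec[7]*vec[-1] = 11*8 = 88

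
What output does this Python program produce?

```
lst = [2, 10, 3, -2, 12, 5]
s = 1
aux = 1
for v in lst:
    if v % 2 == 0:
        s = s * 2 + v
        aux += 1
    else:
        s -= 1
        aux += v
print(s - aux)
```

62

v=2: even, s = 1*2+2 = 4; aux=2
v=10: even, s = 4*2+10 = 18; aux=3
v=3: not even, s = 18-1 = 17; aux=6
v=-2: even, s = 17*2+(-2) = 32; aux=7
v=12: even, s = 32*2+12 = 76; aux=8
v=5: not even, s = 76-1 = 75; aux=13
s-aux = 75-13 = 62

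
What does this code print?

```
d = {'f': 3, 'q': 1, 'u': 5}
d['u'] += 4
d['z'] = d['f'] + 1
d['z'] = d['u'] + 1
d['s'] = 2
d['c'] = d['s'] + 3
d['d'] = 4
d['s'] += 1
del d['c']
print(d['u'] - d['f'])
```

d['u'] = 5+4 = 9 → {'f': 3, 'q': 1, 'u': 9}
d['z'] = d['f']+1 = 4 → {'f': 3, 'q': 1, 'u': 9, 'z': 4}
d['z'] = d['u']+1 = 10 → {'f': 3, 'q': 1, 'u': 9, 'z': 10}
d['s'] = 2 → {'f': 3, 'q': 1, 'u': 9, 'z': 10, 's': 2}
d['c'] = d['s']+3 = 5 → {'f': 3, 'q': 1, 'u': 9, 'z': 10, 's': 2, 'c': 5}
d['d'] = 4 → {'f': 3, 'q': 1, 'u': 9, 'z': 10, 's': 2, 'c': 5, 'd': 4}
d['s'] = 2+1 = 3 → {'f': 3, 'q': 1, 'u': 9, 'z': 10, 's': 3, 'c': 5, 'd': 4}
del 'c' → {'f': 3, 'q': 1, 'u': 9, 'z': 10, 's': 3, 'd': 4}
d['u']-d['f'] = 9-3 = 6

6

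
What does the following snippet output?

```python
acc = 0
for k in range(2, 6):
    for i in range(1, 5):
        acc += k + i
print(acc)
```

k=2,i=1: acc = 0+3 = 3
k=2,i=2: acc = 3+4 = 7
k=2,i=3: acc = 7+5 = 12
k=2,i=4: acc = 12+6 = 18
k=3,i=1: acc = 18+4 = 22
k=3,i=2: acc = 22+5 = 27
k=3,i=3: acc = 27+6 = 33
k=3,i=4: acc = 33+7 = 40
k=4,i=1: acc = 40+5 = 45
k=4,i=2: acc = 45+6 = 51
k=4,i=3: acc = 51+7 = 58
k=4,i=4: acc = 58+8 = 66
k=5,i=1: acc = 66+6 = 72
k=5,i=2: acc = 72+7 = 79
k=5,i=3: acc = 79+8 = 87
k=5,i=4: acc = 87+9 = 96

96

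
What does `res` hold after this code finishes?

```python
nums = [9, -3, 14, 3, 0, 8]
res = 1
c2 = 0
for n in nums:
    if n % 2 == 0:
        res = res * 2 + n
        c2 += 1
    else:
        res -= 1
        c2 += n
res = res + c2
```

64

n=9: not even, res = 1-1 = 0; c2=9
n=-3: not even, res = 0-1 = -1; c2=6
n=14: even, res = (-1)*2+14 = 12; c2=7
n=3: not even, res = 12-1 = 11; c2=10
n=0: even, res = 11*2+0 = 22; c2=11
n=8: even, res = 22*2+8 = 52; c2=12
res+c2 = 52+12 = 64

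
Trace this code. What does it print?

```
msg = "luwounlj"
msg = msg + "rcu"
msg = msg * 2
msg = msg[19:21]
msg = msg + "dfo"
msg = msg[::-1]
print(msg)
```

ofdcr

+ 'rcu' → 'luwounljrcu'
repeat ×2 → 'luwounljrculuwounljrcu'
slice [19:21] → 'rc'
+ 'dfo' → 'rcdfo'
reverse → 'ofdcr'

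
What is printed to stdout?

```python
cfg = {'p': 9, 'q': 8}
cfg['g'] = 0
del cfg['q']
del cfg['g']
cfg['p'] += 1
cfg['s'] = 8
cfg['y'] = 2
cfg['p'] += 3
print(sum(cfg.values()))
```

23

cfg['g'] = 0 → {'p': 9, 'q': 8, 'g': 0}
del 'q' → {'p': 9, 'g': 0}
del 'g' → {'p': 9}
cfg['p'] = 9+1 = 10 → {'p': 10}
cfg['s'] = 8 → {'p': 10, 's': 8}
cfg['y'] = 2 → {'p': 10, 's': 8, 'y': 2}
cfg['p'] = 10+3 = 13 → {'p': 13, 's': 8, 'y': 2}
sum of values = 23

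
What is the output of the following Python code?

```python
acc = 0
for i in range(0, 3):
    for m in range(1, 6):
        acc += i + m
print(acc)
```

60

i=0,m=1: acc = 0+1 = 1
i=0,m=2: acc = 1+2 = 3
i=0,m=3: acc = 3+3 = 6
i=0,m=4: acc = 6+4 = 10
i=0,m=5: acc = 10+5 = 15
i=1,m=1: acc = 15+2 = 17
i=1,m=2: acc = 17+3 = 20
i=1,m=3: acc = 20+4 = 24
i=1,m=4: acc = 24+5 = 29
i=1,m=5: acc = 29+6 = 35
i=2,m=1: acc = 35+3 = 38
i=2,m=2: acc = 38+4 = 42
i=2,m=3: acc = 42+5 = 47
i=2,m=4: acc = 47+6 = 53
i=2,m=5: acc = 53+7 = 60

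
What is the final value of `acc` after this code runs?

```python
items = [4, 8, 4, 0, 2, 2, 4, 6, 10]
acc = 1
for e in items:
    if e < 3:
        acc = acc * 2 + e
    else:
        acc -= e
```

-134

e=4: not <3, acc = 1-4 = -3
e=8: not <3, acc = (-3)-8 = -11
e=4: not <3, acc = (-11)-4 = -15
e=0: <3, acc = (-15)*2+0 = -30
e=2: <3, acc = (-30)*2+2 = -58
e=2: <3, acc = (-58)*2+2 = -114
e=4: not <3, acc = (-114)-4 = -118
e=6: not <3, acc = (-118)-6 = -124
e=10: not <3, acc = (-124)-10 = -134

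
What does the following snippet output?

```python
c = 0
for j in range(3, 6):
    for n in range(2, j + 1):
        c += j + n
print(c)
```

j=3,n=2: c = 0+5 = 5
j=3,n=3: c = 5+6 = 11
j=4,n=2: c = 11+6 = 17
j=4,n=3: c = 17+7 = 24
j=4,n=4: c = 24+8 = 32
j=5,n=2: c = 32+7 = 39
j=5,n=3: c = 39+8 = 47
j=5,n=4: c = 47+9 = 56
j=5,n=5: c = 56+10 = 66

66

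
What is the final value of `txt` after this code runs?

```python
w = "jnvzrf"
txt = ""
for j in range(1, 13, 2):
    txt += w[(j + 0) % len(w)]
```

'nzfnzf'

j=1: add w[1]='n' → 'n'
j=3: add w[3]='z' → 'nz'
j=5: add w[5]='f' → 'nzf'
j=7: add w[1]='n' → 'nzfn'
j=9: add w[3]='z' → 'nzfnz'
j=11: add w[5]='f' → 'nzfnzf'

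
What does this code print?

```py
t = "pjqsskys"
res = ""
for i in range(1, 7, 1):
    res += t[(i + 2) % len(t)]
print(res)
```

sskysp

i=1: add t[3]='s' → 's'
i=2: add t[4]='s' → 'ss'
i=3: add t[5]='k' → 'ssk'
i=4: add t[6]='y' → 'ssky'
i=5: add t[7]='s' → 'sskys'
i=6: add t[0]='p' → 'sskysp'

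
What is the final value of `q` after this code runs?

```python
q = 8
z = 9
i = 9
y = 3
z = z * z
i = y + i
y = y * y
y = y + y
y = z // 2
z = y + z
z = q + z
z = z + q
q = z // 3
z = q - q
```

z = 9*9 = 81
i = 3+9 = 12
y = 3*3 = 9
y = 9+9 = 18
y = 81//2 = 40
z = 40+81 = 121
z = 8+121 = 129
z = 129+8 = 137
q = 137//3 = 45
z = 45-45 = 0

45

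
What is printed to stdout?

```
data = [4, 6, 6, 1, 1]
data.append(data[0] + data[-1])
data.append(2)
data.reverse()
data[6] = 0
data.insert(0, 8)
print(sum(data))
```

29

append data[0]+data[-1] = 4+1 = 5 → [4, 6, 6, 1, 1, 5]
append 2 → [4, 6, 6, 1, 1, 5, 2]
reverse → [2, 5, 1, 1, 6, 6, 4]
data[6] = 0 → [2, 5, 1, 1, 6, 6, 0]
insert 8 at 0 → [8, 2, 5, 1, 1, 6, 6, 0]
sum = 29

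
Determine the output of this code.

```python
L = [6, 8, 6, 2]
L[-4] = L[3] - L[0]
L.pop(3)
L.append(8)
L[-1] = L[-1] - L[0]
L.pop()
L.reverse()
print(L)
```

[6, 8, -4]

L[-4] = L[3]-L[0] = 2-6 = -4 → [-4, 8, 6, 2]
pop(3) removes 2 → [-4, 8, 6]
append 8 → [-4, 8, 6, 8]
L[-1] = L[-1]-L[0] = 8-(-4) = 12 → [-4, 8, 6, 12]
pop() removes 12 → [-4, 8, 6]
reverse → [6, 8, -4]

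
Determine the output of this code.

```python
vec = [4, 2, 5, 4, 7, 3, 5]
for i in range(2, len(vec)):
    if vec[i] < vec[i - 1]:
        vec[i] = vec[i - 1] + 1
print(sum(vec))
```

i=2: 5>=2, unchanged → [4, 2, 5, 4, 7, 3, 5]
i=3: 4<5, vec[3] = 5+1 = 6 → [4, 2, 5, 6, 7, 3, 5]
i=4: 7>=6, unchanged → [4, 2, 5, 6, 7, 3, 5]
i=5: 3<7, vec[5] = 7+1 = 8 → [4, 2, 5, 6, 7, 8, 5]
i=6: 5<8, vec[6] = 8+1 = 9 → [4, 2, 5, 6, 7, 8, 9]
sum = 41

41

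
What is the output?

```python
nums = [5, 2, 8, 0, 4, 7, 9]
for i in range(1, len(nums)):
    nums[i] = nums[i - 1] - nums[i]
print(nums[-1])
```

i=1: nums[1] = 5-2 = 3 → [5, 3, 8, 0, 4, 7, 9]
i=2: nums[2] = 3-8 = -5 → [5, 3, -5, 0, 4, 7, 9]
i=3: nums[3] = (-5)-0 = -5 → [5, 3, -5, -5, 4, 7, 9]
i=4: nums[4] = (-5)-4 = -9 → [5, 3, -5, -5, -9, 7, 9]
i=5: nums[5] = (-9)-7 = -16 → [5, 3, -5, -5, -9, -16, 9]
i=6: nums[6] = (-16)-9 = -25 → [5, 3, -5, -5, -9, -16, -25]

-25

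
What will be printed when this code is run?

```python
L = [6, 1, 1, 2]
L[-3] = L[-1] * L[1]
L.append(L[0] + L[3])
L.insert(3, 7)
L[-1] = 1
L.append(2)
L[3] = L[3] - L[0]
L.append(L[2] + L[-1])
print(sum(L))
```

L[-3] = L[-1]*L[1] = 2*1 = 2 → [6, 2, 1, 2]
append L[0]+L[3] = 6+2 = 8 → [6, 2, 1, 2, 8]
insert 7 at 3 → [6, 2, 1, 7, 2, 8]
L[-1] = 1 → [6, 2, 1, 7, 2, 1]
append 2 → [6, 2, 1, 7, 2, 1, 2]
L[3] = L[3]-L[0] = 7-6 = 1 → [6, 2, 1, 1, 2, 1, 2]
append L[2]+L[-1] = 1+2 = 3 → [6, 2, 1, 1, 2, 1, 2, 3]
sum = 18

18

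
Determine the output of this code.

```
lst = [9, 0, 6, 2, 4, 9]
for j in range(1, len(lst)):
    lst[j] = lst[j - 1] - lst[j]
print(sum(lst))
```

j=1: lst[1] = 9-0 = 9 → [9, 9, 6, 2, 4, 9]
j=2: lst[2] = 9-6 = 3 → [9, 9, 3, 2, 4, 9]
j=3: lst[3] = 3-2 = 1 → [9, 9, 3, 1, 4, 9]
j=4: lst[4] = 1-4 = -3 → [9, 9, 3, 1, -3, 9]
j=5: lst[5] = (-3)-9 = -12 → [9, 9, 3, 1, -3, -12]
sum = 7

7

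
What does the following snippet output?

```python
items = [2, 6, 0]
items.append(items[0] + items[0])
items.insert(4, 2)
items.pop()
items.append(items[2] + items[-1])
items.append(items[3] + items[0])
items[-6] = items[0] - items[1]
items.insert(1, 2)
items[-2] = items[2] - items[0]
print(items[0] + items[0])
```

append items[0]+items[0] = 2+2 = 4 → [2, 6, 0, 4]
insert 2 at 4 → [2, 6, 0, 4, 2]
pop() removes 2 → [2, 6, 0, 4]
append items[2]+items[-1] = 0+4 = 4 → [2, 6, 0, 4, 4]
append items[3]+items[0] = 4+2 = 6 → [2, 6, 0, 4, 4, 6]
items[-6] = items[0]-items[1] = 2-6 = -4 → [-4, 6, 0, 4, 4, 6]
insert 2 at 1 → [-4, 2, 6, 0, 4, 4, 6]
items[-2] = items[2]-items[0] = 6-(-4) = 10 → [-4, 2, 6, 0, 4, 10, 6]
items[0]+items[0] = (-4)+(-4) = -8

-8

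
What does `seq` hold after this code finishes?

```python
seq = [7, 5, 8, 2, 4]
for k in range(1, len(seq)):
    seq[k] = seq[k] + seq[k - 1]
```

k=1: seq[1] = 5+7 = 12 → [7, 12, 8, 2, 4]
k=2: seq[2] = 8+12 = 20 → [7, 12, 20, 2, 4]
k=3: seq[3] = 2+20 = 22 → [7, 12, 20, 22, 4]
k=4: seq[4] = 4+22 = 26 → [7, 12, 20, 22, 26]

[7, 12, 20, 22, 26]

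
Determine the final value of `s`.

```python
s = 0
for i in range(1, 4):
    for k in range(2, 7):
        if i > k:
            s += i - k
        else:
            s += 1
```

15

i=1,k=2: not 1>2, s = 0+1 = 1
i=1,k=3: not 1>3, s = 1+1 = 2
i=1,k=4: not 1>4, s = 2+1 = 3
i=1,k=5: not 1>5, s = 3+1 = 4
i=1,k=6: not 1>6, s = 4+1 = 5
i=2,k=2: not 2>2, s = 5+1 = 6
i=2,k=3: not 2>3, s = 6+1 = 7
i=2,k=4: not 2>4, s = 7+1 = 8
i=2,k=5: not 2>5, s = 8+1 = 9
i=2,k=6: not 2>6, s = 9+1 = 10
i=3,k=2: 3>2, s = 10+1 = 11
i=3,k=3: not 3>3, s = 11+1 = 12
i=3,k=4: not 3>4, s = 12+1 = 13
i=3,k=5: not 3>5, s = 13+1 = 14
i=3,k=6: not 3>6, s = 14+1 = 15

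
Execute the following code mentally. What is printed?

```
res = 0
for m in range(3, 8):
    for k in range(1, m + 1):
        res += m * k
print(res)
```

m=3,k=1: res = 0+3 = 3
m=3,k=2: res = 3+6 = 9
m=3,k=3: res = 9+9 = 18
m=4,k=1: res = 18+4 = 22
m=4,k=2: res = 22+8 = 30
m=4,k=3: res = 30+12 = 42
m=4,k=4: res = 42+16 = 58
m=5,k=1: res = 58+5 = 63
m=5,k=2: res = 63+10 = 73
m=5,k=3: res = 73+15 = 88
m=5,k=4: res = 88+20 = 108
m=5,k=5: res = 108+25 = 133
m=6,k=1: res = 133+6 = 139
m=6,k=2: res = 139+12 = 151
m=6,k=3: res = 151+18 = 169
m=6,k=4: res = 169+24 = 193
m=6,k=5: res = 193+30 = 223
m=6,k=6: res = 223+36 = 259
m=7,k=1: res = 259+7 = 266
m=7,k=2: res = 266+14 = 280
m=7,k=3: res = 280+21 = 301
m=7,k=4: res = 301+28 = 329
m=7,k=5: res = 329+35 = 364
m=7,k=6: res = 364+42 = 406
m=7,k=7: res = 406+49 = 455

455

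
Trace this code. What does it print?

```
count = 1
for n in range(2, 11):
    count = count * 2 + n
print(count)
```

2036

n=2: count = 1*2+2 = 4
n=3: count = 4*2+3 = 11
n=4: count = 11*2+4 = 26
n=5: count = 26*2+5 = 57
n=6: count = 57*2+6 = 120
n=7: count = 120*2+7 = 247
n=8: count = 247*2+8 = 502
n=9: count = 502*2+9 = 1013
n=10: count = 1013*2+10 = 2036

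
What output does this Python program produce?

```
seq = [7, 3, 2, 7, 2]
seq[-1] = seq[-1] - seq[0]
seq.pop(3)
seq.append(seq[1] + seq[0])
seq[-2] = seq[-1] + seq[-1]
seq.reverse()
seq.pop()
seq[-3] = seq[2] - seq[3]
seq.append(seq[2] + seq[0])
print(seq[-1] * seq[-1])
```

seq[-1] = seq[-1]-seq[0] = 2-7 = -5 → [7, 3, 2, 7, -5]
pop(3) removes 7 → [7, 3, 2, -5]
append seq[1]+seq[0] = 3+7 = 10 → [7, 3, 2, -5, 10]
seq[-2] = seq[-1]+seq[-1] = 10+10 = 20 → [7, 3, 2, 20, 10]
reverse → [10, 20, 2, 3, 7]
pop() removes 7 → [10, 20, 2, 3]
seq[-3] = seq[2]-seq[3] = 2-3 = -1 → [10, -1, 2, 3]
append seq[2]+seq[0] = 2+10 = 12 → [10, -1, 2, 3, 12]
seq[-1]*seq[-1] = 12*12 = 144

144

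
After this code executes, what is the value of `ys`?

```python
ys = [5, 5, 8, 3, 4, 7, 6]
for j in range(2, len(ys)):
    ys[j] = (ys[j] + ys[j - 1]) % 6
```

j=2: ys[2] = (8+5)%6 = 1 → [5, 5, 1, 3, 4, 7, 6]
j=3: ys[3] = (3+1)%6 = 4 → [5, 5, 1, 4, 4, 7, 6]
j=4: ys[4] = (4+4)%6 = 2 → [5, 5, 1, 4, 2, 7, 6]
j=5: ys[5] = (7+2)%6 = 3 → [5, 5, 1, 4, 2, 3, 6]
j=6: ys[6] = (6+3)%6 = 3 → [5, 5, 1, 4, 2, 3, 3]

[5, 5, 1, 4, 2, 3, 3]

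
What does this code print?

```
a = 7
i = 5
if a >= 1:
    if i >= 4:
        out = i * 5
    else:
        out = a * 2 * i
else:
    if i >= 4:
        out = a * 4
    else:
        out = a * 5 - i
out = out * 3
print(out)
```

75

a=7, i=5
a >= 1 is True; i >= 4 is True
→ out = i * 5 = 25
out = 25*3 = 75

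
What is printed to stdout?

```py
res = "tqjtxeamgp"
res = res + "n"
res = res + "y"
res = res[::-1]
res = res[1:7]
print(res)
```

+ 'n' → 'tqjtxeamgpn'
+ 'y' → 'tqjtxeamgpny'
reverse → 'ynpgmaextjqt'
slice [1:7] → 'npgmae'

npgmae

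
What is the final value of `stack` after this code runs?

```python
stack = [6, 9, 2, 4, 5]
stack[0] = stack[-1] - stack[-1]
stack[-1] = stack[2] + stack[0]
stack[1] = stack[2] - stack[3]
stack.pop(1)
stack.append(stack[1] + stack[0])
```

[0, 2, 4, 2, 2]

stack[0] = stack[-1]-stack[-1] = 5-5 = 0 → [0, 9, 2, 4, 5]
stack[-1] = stack[2]+stack[0] = 2+0 = 2 → [0, 9, 2, 4, 2]
stack[1] = stack[2]-stack[3] = 2-4 = -2 → [0, -2, 2, 4, 2]
pop(1) removes -2 → [0, 2, 4, 2]
append stack[1]+stack[0] = 2+0 = 2 → [0, 2, 4, 2, 2]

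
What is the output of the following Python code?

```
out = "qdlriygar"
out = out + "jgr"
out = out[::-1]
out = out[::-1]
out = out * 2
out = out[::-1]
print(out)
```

rgjragyirldqrgjragyirldq

+ 'jgr' → 'qdlriygarjgr'
reverse → 'rgjragyirldq'
reverse → 'qdlriygarjgr'
repeat ×2 → 'qdlriygarjgrqdlriygarjgr'
reverse → 'rgjragyirldqrgjragyirldq'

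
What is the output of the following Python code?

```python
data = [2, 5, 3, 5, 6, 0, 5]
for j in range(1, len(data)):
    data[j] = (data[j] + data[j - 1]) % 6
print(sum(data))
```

j=1: data[1] = (5+2)%6 = 1 → [2, 1, 3, 5, 6, 0, 5]
j=2: data[2] = (3+1)%6 = 4 → [2, 1, 4, 5, 6, 0, 5]
j=3: data[3] = (5+4)%6 = 3 → [2, 1, 4, 3, 6, 0, 5]
j=4: data[4] = (6+3)%6 = 3 → [2, 1, 4, 3, 3, 0, 5]
j=5: data[5] = (0+3)%6 = 3 → [2, 1, 4, 3, 3, 3, 5]
j=6: data[6] = (5+3)%6 = 2 → [2, 1, 4, 3, 3, 3, 2]
sum = 18

18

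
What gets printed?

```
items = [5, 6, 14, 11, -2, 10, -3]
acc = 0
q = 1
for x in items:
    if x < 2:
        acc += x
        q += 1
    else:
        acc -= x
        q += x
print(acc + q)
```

-2

x=5: not <2, acc = 0-5 = -5; q=6
x=6: not <2, acc = (-5)-6 = -11; q=12
x=14: not <2, acc = (-11)-14 = -25; q=26
x=11: not <2, acc = (-25)-11 = -36; q=37
x=-2: <2, acc = (-36)+(-2) = -38; q=38
x=10: not <2, acc = (-38)-10 = -48; q=48
x=-3: <2, acc = (-48)+(-3) = -51; q=49
acc+q = (-51)+49 = -2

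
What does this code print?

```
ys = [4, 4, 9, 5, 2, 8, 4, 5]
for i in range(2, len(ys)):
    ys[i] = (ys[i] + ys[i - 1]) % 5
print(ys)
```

[4, 4, 3, 3, 0, 3, 2, 2]

i=2: ys[2] = (9+4)%5 = 3 → [4, 4, 3, 5, 2, 8, 4, 5]
i=3: ys[3] = (5+3)%5 = 3 → [4, 4, 3, 3, 2, 8, 4, 5]
i=4: ys[4] = (2+3)%5 = 0 → [4, 4, 3, 3, 0, 8, 4, 5]
i=5: ys[5] = (8+0)%5 = 3 → [4, 4, 3, 3, 0, 3, 4, 5]
i=6: ys[6] = (4+3)%5 = 2 → [4, 4, 3, 3, 0, 3, 2, 5]
i=7: ys[7] = (5+2)%5 = 2 → [4, 4, 3, 3, 0, 3, 2, 2]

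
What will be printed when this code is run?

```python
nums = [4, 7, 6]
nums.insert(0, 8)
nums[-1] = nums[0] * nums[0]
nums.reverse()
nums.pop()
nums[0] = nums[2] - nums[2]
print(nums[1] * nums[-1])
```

insert 8 at 0 → [8, 4, 7, 6]
nums[-1] = nums[0]*nums[0] = 8*8 = 64 → [8, 4, 7, 64]
reverse → [64, 7, 4, 8]
pop() removes 8 → [64, 7, 4]
nums[0] = nums[2]-nums[2] = 4-4 = 0 → [0, 7, 4]
nums[1]*nums[-1] = 7*4 = 28

28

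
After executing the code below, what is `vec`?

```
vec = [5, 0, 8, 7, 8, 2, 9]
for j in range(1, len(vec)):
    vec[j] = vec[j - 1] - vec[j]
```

j=1: vec[1] = 5-0 = 5 → [5, 5, 8, 7, 8, 2, 9]
j=2: vec[2] = 5-8 = -3 → [5, 5, -3, 7, 8, 2, 9]
j=3: vec[3] = (-3)-7 = -10 → [5, 5, -3, -10, 8, 2, 9]
j=4: vec[4] = (-10)-8 = -18 → [5, 5, -3, -10, -18, 2, 9]
j=5: vec[5] = (-18)-2 = -20 → [5, 5, -3, -10, -18, -20, 9]
j=6: vec[6] = (-20)-9 = -29 → [5, 5, -3, -10, -18, -20, -29]

[5, 5, -3, -10, -18, -20, -29]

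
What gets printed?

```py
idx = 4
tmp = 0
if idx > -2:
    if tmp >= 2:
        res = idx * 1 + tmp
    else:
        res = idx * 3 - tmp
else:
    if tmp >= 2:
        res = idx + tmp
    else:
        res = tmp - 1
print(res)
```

12

idx=4, tmp=0
idx > -2 is True; tmp >= 2 is False
→ res = idx * 3 - tmp = 12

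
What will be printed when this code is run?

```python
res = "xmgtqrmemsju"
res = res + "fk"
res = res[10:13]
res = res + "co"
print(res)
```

jufco

+ 'fk' → 'xmgtqrmemsjufk'
slice [10:13] → 'juf'
+ 'co' → 'jufco'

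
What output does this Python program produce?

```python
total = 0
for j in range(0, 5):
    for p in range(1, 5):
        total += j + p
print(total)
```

90

j=0,p=1: total = 0+1 = 1
j=0,p=2: total = 1+2 = 3
j=0,p=3: total = 3+3 = 6
j=0,p=4: total = 6+4 = 10
j=1,p=1: total = 10+2 = 12
j=1,p=2: total = 12+3 = 15
j=1,p=3: total = 15+4 = 19
j=1,p=4: total = 19+5 = 24
j=2,p=1: total = 24+3 = 27
j=2,p=2: total = 27+4 = 31
j=2,p=3: total = 31+5 = 36
j=2,p=4: total = 36+6 = 42
j=3,p=1: total = 42+4 = 46
j=3,p=2: total = 46+5 = 51
j=3,p=3: total = 51+6 = 57
j=3,p=4: total = 57+7 = 64
j=4,p=1: total = 64+5 = 69
j=4,p=2: total = 69+6 = 75
j=4,p=3: total = 75+7 = 82
j=4,p=4: total = 82+8 = 90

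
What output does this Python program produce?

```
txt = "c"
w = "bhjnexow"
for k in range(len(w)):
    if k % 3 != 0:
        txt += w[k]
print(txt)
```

k=0: skip
k=1: add 'h' → 'ch'
k=2: add 'j' → 'chj'
k=3: skip
k=4: add 'e' → 'chje'
k=5: add 'x' → 'chjex'
k=6: skip
k=7: add 'w' → 'chjexw'

chjexw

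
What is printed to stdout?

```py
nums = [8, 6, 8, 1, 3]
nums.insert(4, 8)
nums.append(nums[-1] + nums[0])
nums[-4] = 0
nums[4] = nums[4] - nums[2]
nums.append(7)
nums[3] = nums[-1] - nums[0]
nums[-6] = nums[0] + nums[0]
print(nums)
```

[8, 6, 16, -1, 0, 3, 11, 7]

insert 8 at 4 → [8, 6, 8, 1, 8, 3]
append nums[-1]+nums[0] = 3+8 = 11 → [8, 6, 8, 1, 8, 3, 11]
nums[-4] = 0 → [8, 6, 8, 0, 8, 3, 11]
nums[4] = nums[4]-nums[2] = 8-8 = 0 → [8, 6, 8, 0, 0, 3, 11]
append 7 → [8, 6, 8, 0, 0, 3, 11, 7]
nums[3] = nums[-1]-nums[0] = 7-8 = -1 → [8, 6, 8, -1, 0, 3, 11, 7]
nums[-6] = nums[0]+nums[0] = 8+8 = 16 → [8, 6, 16, -1, 0, 3, 11, 7]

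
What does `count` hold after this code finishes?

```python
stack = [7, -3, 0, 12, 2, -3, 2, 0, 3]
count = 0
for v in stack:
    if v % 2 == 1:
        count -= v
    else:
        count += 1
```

1

v=7: odd, count = 0-7 = -7
v=-3: odd, count = (-7)-(-3) = -4
v=0: not odd, count = (-4)+1 = -3
v=12: not odd, count = (-3)+1 = -2
v=2: not odd, count = (-2)+1 = -1
v=-3: odd, count = (-1)-(-3) = 2
v=2: not odd, count = 2+1 = 3
v=0: not odd, count = 3+1 = 4
v=3: odd, count = 4-3 = 1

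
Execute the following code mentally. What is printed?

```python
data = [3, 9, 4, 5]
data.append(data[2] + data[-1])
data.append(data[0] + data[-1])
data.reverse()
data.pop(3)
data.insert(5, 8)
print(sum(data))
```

46

append data[2]+data[-1] = 4+5 = 9 → [3, 9, 4, 5, 9]
append data[0]+data[-1] = 3+9 = 12 → [3, 9, 4, 5, 9, 12]
reverse → [12, 9, 5, 4, 9, 3]
pop(3) removes 4 → [12, 9, 5, 9, 3]
insert 8 at 5 → [12, 9, 5, 9, 3, 8]
sum = 46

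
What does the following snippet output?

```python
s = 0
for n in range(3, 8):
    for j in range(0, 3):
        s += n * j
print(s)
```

75

n=3,j=0: s = 0+0 = 0
n=3,j=1: s = 0+3 = 3
n=3,j=2: s = 3+6 = 9
n=4,j=0: s = 9+0 = 9
n=4,j=1: s = 9+4 = 13
n=4,j=2: s = 13+8 = 21
n=5,j=0: s = 21+0 = 21
n=5,j=1: s = 21+5 = 26
n=5,j=2: s = 26+10 = 36
n=6,j=0: s = 36+0 = 36
n=6,j=1: s = 36+6 = 42
n=6,j=2: s = 42+12 = 54
n=7,j=0: s = 54+0 = 54
n=7,j=1: s = 54+7 = 61
n=7,j=2: s = 61+14 = 75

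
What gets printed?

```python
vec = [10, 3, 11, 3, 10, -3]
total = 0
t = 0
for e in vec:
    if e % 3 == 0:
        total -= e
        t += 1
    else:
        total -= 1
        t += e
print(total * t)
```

-204

e=10: not %3==0, total = 0-1 = -1; t=10
e=3: %3==0, total = (-1)-3 = -4; t=11
e=11: not %3==0, total = (-4)-1 = -5; t=22
e=3: %3==0, total = (-5)-3 = -8; t=23
e=10: not %3==0, total = (-8)-1 = -9; t=33
e=-3: %3==0, total = (-9)-(-3) = -6; t=34
total*t = (-6)*34 = -204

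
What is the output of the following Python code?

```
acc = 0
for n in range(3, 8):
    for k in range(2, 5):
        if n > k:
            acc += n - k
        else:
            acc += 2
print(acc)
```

37

n=3,k=2: 3>2, acc = 0+1 = 1
n=3,k=3: not 3>3, acc = 1+2 = 3
n=3,k=4: not 3>4, acc = 3+2 = 5
n=4,k=2: 4>2, acc = 5+2 = 7
n=4,k=3: 4>3, acc = 7+1 = 8
n=4,k=4: not 4>4, acc = 8+2 = 10
n=5,k=2: 5>2, acc = 10+3 = 13
n=5,k=3: 5>3, acc = 13+2 = 15
n=5,k=4: 5>4, acc = 15+1 = 16
n=6,k=2: 6>2, acc = 16+4 = 20
n=6,k=3: 6>3, acc = 20+3 = 23
n=6,k=4: 6>4, acc = 23+2 = 25
n=7,k=2: 7>2, acc = 25+5 = 30
n=7,k=3: 7>3, acc = 30+4 = 34
n=7,k=4: 7>4, acc = 34+3 = 37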